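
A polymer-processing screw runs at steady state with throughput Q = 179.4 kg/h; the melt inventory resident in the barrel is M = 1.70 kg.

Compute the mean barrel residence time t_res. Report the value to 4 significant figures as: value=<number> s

Q_s = Q / 3600 = 179.4 / 3600 = 0.0498333 kg/s
t_res = M / Q_s = 1.70 / 0.0498333 = 34.1137 s

value=34.11 s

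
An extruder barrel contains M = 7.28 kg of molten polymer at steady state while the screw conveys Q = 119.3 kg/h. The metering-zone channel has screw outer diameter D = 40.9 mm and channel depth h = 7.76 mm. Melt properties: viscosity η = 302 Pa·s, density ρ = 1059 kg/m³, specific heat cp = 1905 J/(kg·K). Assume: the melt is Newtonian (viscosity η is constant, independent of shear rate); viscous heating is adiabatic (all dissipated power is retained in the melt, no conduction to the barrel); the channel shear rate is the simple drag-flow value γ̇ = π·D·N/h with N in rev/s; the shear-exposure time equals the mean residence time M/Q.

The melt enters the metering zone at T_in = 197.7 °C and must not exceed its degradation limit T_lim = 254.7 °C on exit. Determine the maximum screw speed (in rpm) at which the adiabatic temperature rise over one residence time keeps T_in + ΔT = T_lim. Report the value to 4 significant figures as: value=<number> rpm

value=150.9 rpm

Throughput in SI: Q_s = 119.3 kg/h ÷ 3600 s/h = 0.0331389 kg/s
t_res = M / Q_s = 7.28 / 0.0331389 = 219.681 s
D = 40.9 mm = 0.0409 m;  h = 7.76 mm = 0.00776 m
ΔT_a = T_lim − T_in = 254.7 − 197.7 = 57 K
γ̇_max² = ΔT_a·ρ·cp/(η·t_res) = 57·1059·1905/(302·219.681) = 1733.27 s⁻²
γ̇_max = √1733.27 = 41.6325 s⁻¹
N_max = γ̇_max·h / (π·D) = 41.6325 · 0.00776 / (π · 0.0409) = 2.51432 rev/s = 150.859 rpm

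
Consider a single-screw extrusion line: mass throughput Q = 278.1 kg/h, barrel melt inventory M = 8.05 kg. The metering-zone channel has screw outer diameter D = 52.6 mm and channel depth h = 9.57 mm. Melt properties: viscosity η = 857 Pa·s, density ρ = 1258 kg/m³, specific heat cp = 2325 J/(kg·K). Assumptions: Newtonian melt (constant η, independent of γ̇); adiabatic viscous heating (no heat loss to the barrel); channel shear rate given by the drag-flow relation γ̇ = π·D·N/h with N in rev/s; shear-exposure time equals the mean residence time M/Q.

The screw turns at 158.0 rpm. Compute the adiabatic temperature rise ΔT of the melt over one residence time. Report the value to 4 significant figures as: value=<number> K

value=63.13 K

Throughput in SI: Q_s = 278.1 kg/h ÷ 3600 s/h = 0.07725 kg/s
t_res = M / Q_s = 8.05 ÷ 0.07725 = 104.207 s
Geometry in metres: D = 52.6 mm → 0.0526 m, h = 9.57 mm → 0.00957 m; screw speed N = 158.0 rpm = 2.63333 rev/s
Shear rate: γ̇ = πDN/h = π·0.0526·2.63333/0.00957 = 45.4705 s⁻¹
ΔT = η·γ̇²·t_res / (ρ·cp) = 857 · (45.4705)² · 104.207 / (1258 · 2325) = 63.1297 K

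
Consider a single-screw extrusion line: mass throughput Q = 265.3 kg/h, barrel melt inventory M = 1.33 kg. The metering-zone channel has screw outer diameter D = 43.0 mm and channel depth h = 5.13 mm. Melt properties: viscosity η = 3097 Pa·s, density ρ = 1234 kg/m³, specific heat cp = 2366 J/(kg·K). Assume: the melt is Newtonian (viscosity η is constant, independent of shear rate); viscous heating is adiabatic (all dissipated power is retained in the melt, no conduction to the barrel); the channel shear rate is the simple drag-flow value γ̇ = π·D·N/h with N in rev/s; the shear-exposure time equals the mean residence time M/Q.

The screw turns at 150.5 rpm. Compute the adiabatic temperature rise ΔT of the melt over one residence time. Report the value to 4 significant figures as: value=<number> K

Q_s = Q / 3600 = 265.3 / 3600 = 0.0736944 kg/s
t_res = M / Q_s = 1.33 ÷ 0.0736944 = 18.0475 s
Geometry in metres: D = 43.0 mm → 0.043 m, h = 5.13 mm → 0.00513 m; screw speed N = 150.5 rpm = 2.50833 rev/s
γ̇ = π·D·N / h = π · 0.043 · 2.50833 / 0.00513 = 66.052 s⁻¹
ΔT = η·γ̇²·t_res/(ρ·cp) = [3097 × 66.052² × 18.0475] / [1234 × 2366] = 83.5219 K

value=83.52 K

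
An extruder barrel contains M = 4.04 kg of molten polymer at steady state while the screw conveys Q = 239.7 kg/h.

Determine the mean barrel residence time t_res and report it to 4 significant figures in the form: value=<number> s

Q_s = Q / 3600 = 239.7 / 3600 = 0.0665833 kg/s
t_res = M / Q_s = 4.04 ÷ 0.0665833 = 60.6758 s

value=60.68 s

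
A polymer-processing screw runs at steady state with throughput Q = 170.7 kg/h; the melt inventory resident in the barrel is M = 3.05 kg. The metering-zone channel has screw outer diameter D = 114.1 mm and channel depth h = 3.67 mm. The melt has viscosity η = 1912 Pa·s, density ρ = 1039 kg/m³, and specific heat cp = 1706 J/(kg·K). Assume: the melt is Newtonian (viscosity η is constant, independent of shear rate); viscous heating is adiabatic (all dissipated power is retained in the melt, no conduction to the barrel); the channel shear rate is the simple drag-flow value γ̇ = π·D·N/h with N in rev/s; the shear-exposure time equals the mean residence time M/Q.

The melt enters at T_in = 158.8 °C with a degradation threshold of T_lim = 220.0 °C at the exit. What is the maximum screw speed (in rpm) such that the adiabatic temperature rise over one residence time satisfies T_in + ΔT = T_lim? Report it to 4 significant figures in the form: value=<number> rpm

value=18.24 rpm

Q_s = Q / 3600 = 170.7 / 3600 = 0.0474167 kg/s
t_res = M / Q_s = 3.05 ÷ 0.0474167 = 64.3234 s
Geometry in SI: D = 114.1 mm → 0.1141 m, h = 3.67 mm → 0.00367 m
ΔT_a = T_lim − T_in = 220.0 °C − 158.8 °C = 61.2 K
Invert ΔT = ηγ̇²t_res/(ρcp) for γ̇: γ̇_max² = ΔT_a ρ cp / (η t_res) = 61.2·1039·1706 / (1912·64.3234) = 882.042 s⁻²
Take the square root: γ̇_max = √(882.042) = 29.6992 s⁻¹
N_max = γ̇_max h / (πD) = 29.6992·0.00367/(π·0.1141) = 0.304071 rev/s → ×60 = 18.2443 rpm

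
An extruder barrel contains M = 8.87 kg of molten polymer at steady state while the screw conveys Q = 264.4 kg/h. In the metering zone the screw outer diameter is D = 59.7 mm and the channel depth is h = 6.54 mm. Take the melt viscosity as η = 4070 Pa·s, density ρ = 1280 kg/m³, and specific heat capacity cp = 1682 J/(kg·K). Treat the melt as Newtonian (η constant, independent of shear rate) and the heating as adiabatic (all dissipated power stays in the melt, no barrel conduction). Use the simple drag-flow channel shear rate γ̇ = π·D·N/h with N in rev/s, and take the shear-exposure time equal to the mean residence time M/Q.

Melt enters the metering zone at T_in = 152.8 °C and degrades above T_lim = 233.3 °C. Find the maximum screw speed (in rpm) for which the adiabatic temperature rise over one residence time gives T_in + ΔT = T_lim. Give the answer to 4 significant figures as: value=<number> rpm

Q_s = Q / 3600 = 264.4 / 3600 = 0.0734444 kg/s
t_res = M / Q_s = 8.87 ÷ 0.0734444 = 120.772 s
Convert to metres: D = 0.0597 m, h = 0.00654 m
ΔT_a = T_lim − T_in = 233.3 °C − 152.8 °C = 80.5 K
Invert ΔT = ηγ̇²t_res/(ρcp) for γ̇: γ̇_max² = ΔT_a ρ cp / (η t_res) = 80.5·1280·1682 / (4070·120.772) = 352.592 s⁻²
γ̇_max = √352.592 = 18.7774 s⁻¹
Solve γ̇ = πDN/h for N: N_max = γ̇_max·h/(π·D) = 18.7774 × 0.00654 / (π × 0.0597) = 0.654772 rev/s = 39.2863 rpm

value=39.29 rpm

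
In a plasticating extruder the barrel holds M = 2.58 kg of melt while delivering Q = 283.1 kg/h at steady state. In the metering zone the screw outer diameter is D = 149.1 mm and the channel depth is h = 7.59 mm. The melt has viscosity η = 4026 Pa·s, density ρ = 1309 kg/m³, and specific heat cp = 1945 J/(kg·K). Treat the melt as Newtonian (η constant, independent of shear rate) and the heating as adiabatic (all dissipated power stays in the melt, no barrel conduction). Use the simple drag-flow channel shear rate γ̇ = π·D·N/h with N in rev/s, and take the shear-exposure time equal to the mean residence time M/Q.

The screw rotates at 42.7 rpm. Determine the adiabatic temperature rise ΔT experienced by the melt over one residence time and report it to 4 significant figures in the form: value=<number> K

value=100.1 K

Convert throughput: Q = 283.1 kg/h = 283.1/3600 = 0.0786389 kg/s
Mean residence time: t_res = M/Q_s = 2.58 kg / 0.0786389 kg/s = 32.8082 s
Geometry in metres: D = 149.1 mm → 0.1491 m, h = 7.59 mm → 0.00759 m; screw speed N = 42.7 rpm = 0.711667 rev/s
γ̇ = π·D·N / h = π · 0.1491 · 0.711667 / 0.00759 = 43.92 s⁻¹
Adiabatic rise: ΔT = η γ̇² t_res / (ρ cp) = 4026·(43.92)²·32.8082 / (1309·1945) = 100.074 K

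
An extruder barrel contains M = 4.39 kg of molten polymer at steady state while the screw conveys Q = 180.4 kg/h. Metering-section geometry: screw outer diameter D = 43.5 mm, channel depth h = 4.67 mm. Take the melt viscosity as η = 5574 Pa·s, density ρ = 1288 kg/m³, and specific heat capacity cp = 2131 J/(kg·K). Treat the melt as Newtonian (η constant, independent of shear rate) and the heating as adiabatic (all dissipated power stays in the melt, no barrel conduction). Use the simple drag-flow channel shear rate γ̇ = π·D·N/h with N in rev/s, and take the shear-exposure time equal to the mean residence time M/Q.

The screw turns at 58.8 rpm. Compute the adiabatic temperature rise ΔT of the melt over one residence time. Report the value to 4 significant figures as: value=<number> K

value=146.3 K

Q_s = Q / 3600 = 180.4 / 3600 = 0.0501111 kg/s
t_res = M / Q_s = 4.39 ÷ 0.0501111 = 87.6053 s
Convert to SI: D = 0.0435 m, h = 0.00467 m, N = 58.8/60 = 0.98 rev/s
γ̇ = π·D·N / h = π · 0.0435 · 0.98 / 0.00467 = 28.678 s⁻¹
ΔT = η·γ̇²·t_res / (ρ·cp) = 5574 · (28.678)² · 87.6053 / (1288 · 2131) = 146.317 K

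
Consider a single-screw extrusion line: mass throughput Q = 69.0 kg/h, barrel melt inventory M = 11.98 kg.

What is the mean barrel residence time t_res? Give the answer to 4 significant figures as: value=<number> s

Throughput in SI: Q_s = 69.0 kg/h ÷ 3600 s/h = 0.0191667 kg/s
Mean residence time: t_res = M/Q_s = 11.98 kg / 0.0191667 kg/s = 625.043 s

value=625.0 s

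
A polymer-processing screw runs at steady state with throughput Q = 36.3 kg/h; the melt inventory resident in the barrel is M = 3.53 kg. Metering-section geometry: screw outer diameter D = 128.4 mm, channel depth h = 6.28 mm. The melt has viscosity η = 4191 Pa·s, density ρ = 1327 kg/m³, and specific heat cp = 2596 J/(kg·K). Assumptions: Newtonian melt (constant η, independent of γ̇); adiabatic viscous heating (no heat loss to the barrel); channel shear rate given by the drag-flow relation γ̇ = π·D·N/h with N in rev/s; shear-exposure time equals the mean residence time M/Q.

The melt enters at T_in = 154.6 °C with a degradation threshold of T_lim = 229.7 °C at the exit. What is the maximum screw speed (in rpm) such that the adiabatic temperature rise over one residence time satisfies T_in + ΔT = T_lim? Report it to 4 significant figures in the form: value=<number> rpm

value=12.40 rpm

Convert throughput: Q = 36.3 kg/h = 36.3/3600 = 0.0100833 kg/s
Mean residence time: t_res = M/Q_s = 3.53 kg / 0.0100833 kg/s = 350.083 s
Convert to metres: D = 0.1284 m, h = 0.00628 m
ΔT_a = T_lim − T_in = 229.7 − 154.6 = 75.1 K
γ̇_max² = ΔT_a·ρ·cp / (η·t_res) = [75.1 × 1327 × 2596] / [4191 × 350.083] = 176.33 s⁻²
Take the square root: γ̇_max = √(176.33) = 13.2789 s⁻¹
N_max = γ̇_max·h / (π·D) = 13.2789 · 0.00628 / (π · 0.1284) = 0.206732 rev/s = 12.4039 rpm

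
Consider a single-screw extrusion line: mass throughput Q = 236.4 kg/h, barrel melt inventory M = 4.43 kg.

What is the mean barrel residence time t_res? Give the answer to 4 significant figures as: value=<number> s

value=67.46 s

Convert throughput: Q = 236.4 kg/h = 236.4/3600 = 0.0656667 kg/s
t_res = M / Q_s = 4.43 ÷ 0.0656667 = 67.4619 s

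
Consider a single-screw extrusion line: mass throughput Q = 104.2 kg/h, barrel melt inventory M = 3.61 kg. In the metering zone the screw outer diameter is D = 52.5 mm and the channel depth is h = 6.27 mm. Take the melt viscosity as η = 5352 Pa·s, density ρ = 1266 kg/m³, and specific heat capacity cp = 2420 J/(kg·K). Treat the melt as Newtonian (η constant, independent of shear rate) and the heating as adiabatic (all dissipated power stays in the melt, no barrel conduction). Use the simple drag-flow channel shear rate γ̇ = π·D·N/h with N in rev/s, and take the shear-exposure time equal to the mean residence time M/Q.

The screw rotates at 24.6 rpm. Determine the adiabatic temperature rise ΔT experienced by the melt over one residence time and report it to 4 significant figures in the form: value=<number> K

Throughput in SI: Q_s = 104.2 kg/h ÷ 3600 s/h = 0.0289444 kg/s
t_res = M / Q_s = 3.61 / 0.0289444 = 124.722 s
Convert to SI: D = 0.0525 m, h = 0.00627 m, N = 24.6/60 = 0.41 rev/s
γ̇ = π·D·N / h = π · 0.0525 · 0.41 / 0.00627 = 10.7851 s⁻¹
Adiabatic rise: ΔT = η γ̇² t_res / (ρ cp) = 5352·(10.7851)²·124.722 / (1266·2420) = 25.3431 K

value=25.34 K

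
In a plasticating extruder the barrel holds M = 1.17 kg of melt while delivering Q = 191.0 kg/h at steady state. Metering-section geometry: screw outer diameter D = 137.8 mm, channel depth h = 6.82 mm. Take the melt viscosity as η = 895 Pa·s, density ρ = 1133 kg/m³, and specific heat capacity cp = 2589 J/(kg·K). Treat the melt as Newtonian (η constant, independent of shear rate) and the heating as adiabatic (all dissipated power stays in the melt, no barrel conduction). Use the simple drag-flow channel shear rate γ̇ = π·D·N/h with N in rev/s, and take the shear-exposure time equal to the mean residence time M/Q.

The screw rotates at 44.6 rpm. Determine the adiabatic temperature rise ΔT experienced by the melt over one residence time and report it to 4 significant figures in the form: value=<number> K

value=14.98 K

Throughput in SI: Q_s = 191.0 kg/h ÷ 3600 s/h = 0.0530556 kg/s
t_res = M / Q_s = 1.17 ÷ 0.0530556 = 22.0524 s
D = 137.8 mm = 0.1378 m;  h = 6.82 mm = 0.00682 m;  N = 44.6 rpm / 60 = 0.743333 rev/s
γ̇ = π D N / h = (π)(0.1378)(0.743333) / 0.00682 = 47.1844 s⁻¹
Adiabatic rise: ΔT = η γ̇² t_res / (ρ cp) = 895·(47.1844)²·22.0524 / (1133·2589) = 14.98 K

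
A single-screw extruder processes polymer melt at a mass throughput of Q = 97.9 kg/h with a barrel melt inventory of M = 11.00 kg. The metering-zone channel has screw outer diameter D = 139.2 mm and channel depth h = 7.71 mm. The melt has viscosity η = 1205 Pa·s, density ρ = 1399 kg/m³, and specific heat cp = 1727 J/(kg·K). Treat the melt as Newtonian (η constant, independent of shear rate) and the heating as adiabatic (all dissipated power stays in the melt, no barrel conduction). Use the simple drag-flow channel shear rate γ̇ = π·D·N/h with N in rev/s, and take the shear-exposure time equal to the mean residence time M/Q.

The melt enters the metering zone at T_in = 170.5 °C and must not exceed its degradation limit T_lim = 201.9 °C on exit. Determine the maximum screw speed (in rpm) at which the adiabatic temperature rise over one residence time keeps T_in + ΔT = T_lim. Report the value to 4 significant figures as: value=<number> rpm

value=13.20 rpm

Convert throughput: Q = 97.9 kg/h = 97.9/3600 = 0.0271944 kg/s
t_res = M / Q_s = 11.00 ÷ 0.0271944 = 404.494 s
D = 139.2 mm = 0.1392 m;  h = 7.71 mm = 0.00771 m
ΔT_a = T_lim − T_in = 201.9 − 170.5 = 31.4 K
γ̇_max² = ΔT_a·ρ·cp/(η·t_res) = 31.4·1399·1727/(1205·404.494) = 155.647 s⁻²
γ̇_max = √155.647 = 12.4758 s⁻¹
N_max = γ̇_max·h / (π·D) = 12.4758 · 0.00771 / (π · 0.1392) = 0.219956 rev/s = 13.1973 rpm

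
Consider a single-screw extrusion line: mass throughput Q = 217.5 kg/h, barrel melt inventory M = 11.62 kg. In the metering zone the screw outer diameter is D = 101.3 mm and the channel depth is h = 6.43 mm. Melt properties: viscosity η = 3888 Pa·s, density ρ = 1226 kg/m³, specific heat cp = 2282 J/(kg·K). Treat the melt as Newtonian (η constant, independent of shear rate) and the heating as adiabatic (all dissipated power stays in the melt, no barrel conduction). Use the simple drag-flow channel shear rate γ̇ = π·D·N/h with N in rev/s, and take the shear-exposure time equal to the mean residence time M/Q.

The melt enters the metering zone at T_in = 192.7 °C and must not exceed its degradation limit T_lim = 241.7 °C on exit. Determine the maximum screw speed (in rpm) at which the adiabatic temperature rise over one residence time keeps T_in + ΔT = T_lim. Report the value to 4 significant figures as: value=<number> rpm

value=16.41 rpm

Q_s = Q / 3600 = 217.5 / 3600 = 0.0604167 kg/s
t_res = M / Q_s = 11.62 / 0.0604167 = 192.331 s
Convert to metres: D = 0.1013 m, h = 0.00643 m
ΔT_a = T_lim − T_in = 241.7 − 192.7 = 49 K
γ̇_max² = ΔT_a·ρ·cp/(η·t_res) = 49·1226·2282/(3888·192.331) = 183.327 s⁻²
γ̇_max = √183.327 = 13.5398 s⁻¹
N_max = γ̇_max h / (πD) = 13.5398·0.00643/(π·0.1013) = 0.273568 rev/s → ×60 = 16.4141 rpm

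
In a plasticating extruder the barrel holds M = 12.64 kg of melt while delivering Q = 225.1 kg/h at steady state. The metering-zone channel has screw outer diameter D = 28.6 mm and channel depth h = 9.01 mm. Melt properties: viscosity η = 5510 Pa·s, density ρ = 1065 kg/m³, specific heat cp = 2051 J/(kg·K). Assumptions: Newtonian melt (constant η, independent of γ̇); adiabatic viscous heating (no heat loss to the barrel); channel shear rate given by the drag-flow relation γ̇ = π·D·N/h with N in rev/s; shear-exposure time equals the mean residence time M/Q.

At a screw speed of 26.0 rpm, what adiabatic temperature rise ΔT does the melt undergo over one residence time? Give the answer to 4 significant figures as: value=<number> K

Q_s = Q / 3600 = 225.1 / 3600 = 0.0625278 kg/s
Mean residence time: t_res = M/Q_s = 12.64 kg / 0.0625278 kg/s = 202.15 s
Convert to SI: D = 0.0286 m, h = 0.00901 m, N = 26.0/60 = 0.433333 rev/s
γ̇ = π D N / h = (π)(0.0286)(0.433333) / 0.00901 = 4.32129 s⁻¹
ΔT = η·γ̇²·t_res/(ρ·cp) = [5510 × 4.32129² × 202.15] / [1065 × 2051] = 9.52219 K

value=9.522 K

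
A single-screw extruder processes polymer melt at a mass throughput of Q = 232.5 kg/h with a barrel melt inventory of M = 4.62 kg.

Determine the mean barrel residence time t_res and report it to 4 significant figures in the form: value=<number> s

Convert throughput: Q = 232.5 kg/h = 232.5/3600 = 0.0645833 kg/s
t_res = M / Q_s = 4.62 ÷ 0.0645833 = 71.5355 s

value=71.54 s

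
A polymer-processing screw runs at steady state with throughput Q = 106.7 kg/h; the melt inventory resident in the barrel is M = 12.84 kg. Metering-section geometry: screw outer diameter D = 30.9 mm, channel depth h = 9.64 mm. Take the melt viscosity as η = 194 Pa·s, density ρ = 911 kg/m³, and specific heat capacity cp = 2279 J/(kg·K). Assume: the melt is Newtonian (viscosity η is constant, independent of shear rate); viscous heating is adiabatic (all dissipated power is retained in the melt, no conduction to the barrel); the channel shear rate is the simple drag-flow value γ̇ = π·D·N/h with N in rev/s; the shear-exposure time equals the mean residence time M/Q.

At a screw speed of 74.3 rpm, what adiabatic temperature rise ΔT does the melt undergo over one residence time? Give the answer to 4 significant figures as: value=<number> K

value=6.295 K

Q_s = Q / 3600 = 106.7 / 3600 = 0.0296389 kg/s
Mean residence time: t_res = M/Q_s = 12.84 kg / 0.0296389 kg/s = 433.215 s
Convert to SI: D = 0.0309 m, h = 0.00964 m, N = 74.3/60 = 1.23833 rev/s
γ̇ = π·D·N / h = π · 0.0309 · 1.23833 / 0.00964 = 12.4701 s⁻¹
ΔT = η·γ̇²·t_res/(ρ·cp) = [194 × 12.4701² × 433.215] / [911 × 2279] = 6.29477 K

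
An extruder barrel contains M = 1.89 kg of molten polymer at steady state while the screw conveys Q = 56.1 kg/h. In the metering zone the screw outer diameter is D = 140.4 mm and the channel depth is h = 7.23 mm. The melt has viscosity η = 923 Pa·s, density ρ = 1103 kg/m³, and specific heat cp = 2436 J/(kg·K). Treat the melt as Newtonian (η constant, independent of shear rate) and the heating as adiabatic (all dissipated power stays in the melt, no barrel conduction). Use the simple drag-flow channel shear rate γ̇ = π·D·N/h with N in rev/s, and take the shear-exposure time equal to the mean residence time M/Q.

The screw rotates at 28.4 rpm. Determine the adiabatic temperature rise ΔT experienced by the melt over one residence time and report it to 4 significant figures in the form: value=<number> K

Q_s = Q / 3600 = 56.1 / 3600 = 0.0155833 kg/s
Mean residence time: t_res = M/Q_s = 1.89 kg / 0.0155833 kg/s = 121.283 s
D = 140.4 mm = 0.1404 m;  h = 7.23 mm = 0.00723 m;  N = 28.4 rpm / 60 = 0.473333 rev/s
γ̇ = π D N / h = (π)(0.1404)(0.473333) / 0.00723 = 28.8766 s⁻¹
ΔT = η·γ̇²·t_res / (ρ·cp) = 923 · (28.8766)² · 121.283 / (1103 · 2436) = 34.741 K

value=34.74 K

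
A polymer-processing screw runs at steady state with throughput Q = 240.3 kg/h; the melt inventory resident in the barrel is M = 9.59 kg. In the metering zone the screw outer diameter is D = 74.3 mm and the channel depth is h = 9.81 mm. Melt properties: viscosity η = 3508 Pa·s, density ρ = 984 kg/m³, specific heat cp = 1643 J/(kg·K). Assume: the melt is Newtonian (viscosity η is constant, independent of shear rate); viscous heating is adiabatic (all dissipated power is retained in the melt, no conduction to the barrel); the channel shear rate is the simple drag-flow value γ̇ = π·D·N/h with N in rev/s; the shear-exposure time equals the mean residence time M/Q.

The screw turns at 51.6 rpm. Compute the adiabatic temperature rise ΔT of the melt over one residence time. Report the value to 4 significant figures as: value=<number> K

value=130.5 K

Convert throughput: Q = 240.3 kg/h = 240.3/3600 = 0.06675 kg/s
t_res = M / Q_s = 9.59 / 0.06675 = 143.67 s
Convert to SI: D = 0.0743 m, h = 0.00981 m, N = 51.6/60 = 0.86 rev/s
Shear rate: γ̇ = πDN/h = π·0.0743·0.86/0.00981 = 20.4629 s⁻¹
Adiabatic rise: ΔT = η γ̇² t_res / (ρ cp) = 3508·(20.4629)²·143.67 / (984·1643) = 130.536 K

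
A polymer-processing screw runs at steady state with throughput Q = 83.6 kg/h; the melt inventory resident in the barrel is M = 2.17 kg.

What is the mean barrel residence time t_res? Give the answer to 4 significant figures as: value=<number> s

Throughput in SI: Q_s = 83.6 kg/h ÷ 3600 s/h = 0.0232222 kg/s
t_res = M / Q_s = 2.17 / 0.0232222 = 93.445 s

value=93.44 s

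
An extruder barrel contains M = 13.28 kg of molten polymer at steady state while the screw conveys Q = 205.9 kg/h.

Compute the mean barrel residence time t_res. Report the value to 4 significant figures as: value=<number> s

value=232.2 s

Throughput in SI: Q_s = 205.9 kg/h ÷ 3600 s/h = 0.0571944 kg/s
Mean residence time: t_res = M/Q_s = 13.28 kg / 0.0571944 kg/s = 232.19 s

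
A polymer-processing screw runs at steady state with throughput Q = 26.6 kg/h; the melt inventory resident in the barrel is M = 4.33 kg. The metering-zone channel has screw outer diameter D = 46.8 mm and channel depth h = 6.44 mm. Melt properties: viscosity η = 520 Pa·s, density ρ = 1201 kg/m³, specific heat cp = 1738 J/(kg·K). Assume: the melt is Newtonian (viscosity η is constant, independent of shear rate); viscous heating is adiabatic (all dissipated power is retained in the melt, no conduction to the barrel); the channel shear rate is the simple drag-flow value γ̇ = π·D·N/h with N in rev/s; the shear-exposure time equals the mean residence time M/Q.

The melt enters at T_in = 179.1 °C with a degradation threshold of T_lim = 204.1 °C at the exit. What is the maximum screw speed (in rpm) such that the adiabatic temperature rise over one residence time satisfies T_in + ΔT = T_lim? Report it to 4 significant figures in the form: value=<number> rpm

Convert throughput: Q = 26.6 kg/h = 26.6/3600 = 0.00738889 kg/s
t_res = M / Q_s = 4.33 ÷ 0.00738889 = 586.015 s
Convert to metres: D = 0.0468 m, h = 0.00644 m
ΔT_a = T_lim − T_in = 204.1 − 179.1 = 25 K
γ̇_max² = ΔT_a·ρ·cp / (η·t_res) = [25 × 1201 × 1738] / [520 × 586.015] = 171.246 s⁻²
γ̇_max = sqrt(171.246) = 13.0861 s⁻¹
N_max = γ̇_max·h / (π·D) = 13.0861 · 0.00644 / (π · 0.0468) = 0.573192 rev/s = 34.3915 rpm

value=34.39 rpm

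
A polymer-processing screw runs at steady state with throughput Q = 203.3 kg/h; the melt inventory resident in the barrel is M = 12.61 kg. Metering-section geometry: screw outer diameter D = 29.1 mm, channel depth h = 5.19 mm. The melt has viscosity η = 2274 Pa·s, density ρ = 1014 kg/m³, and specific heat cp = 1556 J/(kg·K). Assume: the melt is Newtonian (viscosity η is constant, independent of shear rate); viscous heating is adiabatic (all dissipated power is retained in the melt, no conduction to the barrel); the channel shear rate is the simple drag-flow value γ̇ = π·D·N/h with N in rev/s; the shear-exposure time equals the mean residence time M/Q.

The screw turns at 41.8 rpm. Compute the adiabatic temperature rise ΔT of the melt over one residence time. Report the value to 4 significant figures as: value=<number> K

Throughput in SI: Q_s = 203.3 kg/h ÷ 3600 s/h = 0.0564722 kg/s
t_res = M / Q_s = 12.61 ÷ 0.0564722 = 223.296 s
D = 29.1 mm = 0.0291 m;  h = 5.19 mm = 0.00519 m;  N = 41.8 rpm / 60 = 0.696667 rev/s
γ̇ = π·D·N / h = π · 0.0291 · 0.696667 / 0.00519 = 12.2716 s⁻¹
ΔT = η·γ̇²·t_res/(ρ·cp) = [2274 × 12.2716² × 223.296] / [1014 × 1556] = 48.4646 K

value=48.46 K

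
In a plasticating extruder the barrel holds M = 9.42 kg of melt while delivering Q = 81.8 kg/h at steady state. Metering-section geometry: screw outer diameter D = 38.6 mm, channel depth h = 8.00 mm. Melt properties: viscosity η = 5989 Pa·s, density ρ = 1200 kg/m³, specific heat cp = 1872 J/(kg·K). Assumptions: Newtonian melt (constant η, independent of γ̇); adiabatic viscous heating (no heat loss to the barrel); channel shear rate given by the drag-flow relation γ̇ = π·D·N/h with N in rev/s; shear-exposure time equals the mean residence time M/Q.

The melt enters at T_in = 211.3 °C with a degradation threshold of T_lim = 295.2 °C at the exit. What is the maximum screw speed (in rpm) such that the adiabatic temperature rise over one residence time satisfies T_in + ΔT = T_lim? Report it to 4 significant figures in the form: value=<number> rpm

Q_s = Q / 3600 = 81.8 / 3600 = 0.0227222 kg/s
t_res = M / Q_s = 9.42 / 0.0227222 = 414.572 s
D = 38.6 mm = 0.0386 m;  h = 8.00 mm = 0.008 m
ΔT_a = T_lim − T_in = 295.2 − 211.3 = 83.9 K
γ̇_max² = ΔT_a·ρ·cp/(η·t_res) = 83.9·1200·1872/(5989·414.572) = 75.9092 s⁻²
Take the square root: γ̇_max = √(75.9092) = 8.71259 s⁻¹
Solve γ̇ = πDN/h for N: N_max = γ̇_max·h/(π·D) = 8.71259 × 0.008 / (π × 0.0386) = 0.574778 rev/s = 34.4867 rpm

value=34.49 rpm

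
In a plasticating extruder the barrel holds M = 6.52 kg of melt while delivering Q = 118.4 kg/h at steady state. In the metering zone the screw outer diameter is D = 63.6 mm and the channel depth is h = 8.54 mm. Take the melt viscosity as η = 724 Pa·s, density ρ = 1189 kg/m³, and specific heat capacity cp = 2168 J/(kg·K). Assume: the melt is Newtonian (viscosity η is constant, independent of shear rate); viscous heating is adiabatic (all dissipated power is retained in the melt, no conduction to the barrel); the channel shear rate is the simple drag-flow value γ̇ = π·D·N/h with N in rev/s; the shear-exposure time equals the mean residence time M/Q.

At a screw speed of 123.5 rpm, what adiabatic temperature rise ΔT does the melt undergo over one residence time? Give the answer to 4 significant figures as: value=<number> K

Q_s = Q / 3600 = 118.4 / 3600 = 0.0328889 kg/s
t_res = M / Q_s = 6.52 / 0.0328889 = 198.243 s
Geometry in metres: D = 63.6 mm → 0.0636 m, h = 8.54 mm → 0.00854 m; screw speed N = 123.5 rpm = 2.05833 rev/s
γ̇ = π·D·N / h = π · 0.0636 · 2.05833 / 0.00854 = 48.1576 s⁻¹
ΔT = η·γ̇²·t_res/(ρ·cp) = [724 × 48.1576² × 198.243] / [1189 × 2168] = 129.13 K

value=129.1 K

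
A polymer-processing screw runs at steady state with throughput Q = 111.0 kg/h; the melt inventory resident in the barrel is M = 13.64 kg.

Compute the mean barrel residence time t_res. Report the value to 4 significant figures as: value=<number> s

Convert throughput: Q = 111.0 kg/h = 111.0/3600 = 0.0308333 kg/s
t_res = M / Q_s = 13.64 / 0.0308333 = 442.378 s

value=442.4 s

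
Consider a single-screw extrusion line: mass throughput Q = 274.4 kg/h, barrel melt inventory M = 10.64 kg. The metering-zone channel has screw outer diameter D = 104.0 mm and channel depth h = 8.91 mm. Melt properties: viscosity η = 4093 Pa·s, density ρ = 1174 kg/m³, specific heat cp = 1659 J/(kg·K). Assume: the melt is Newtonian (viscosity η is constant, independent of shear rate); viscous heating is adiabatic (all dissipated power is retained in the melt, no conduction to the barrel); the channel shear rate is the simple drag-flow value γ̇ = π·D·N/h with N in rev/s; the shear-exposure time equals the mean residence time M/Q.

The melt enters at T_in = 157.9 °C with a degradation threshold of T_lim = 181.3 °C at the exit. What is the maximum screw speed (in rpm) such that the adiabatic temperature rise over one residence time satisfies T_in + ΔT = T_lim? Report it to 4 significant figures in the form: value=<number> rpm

value=14.61 rpm

Q_s = Q / 3600 = 274.4 / 3600 = 0.0762222 kg/s
Mean residence time: t_res = M/Q_s = 10.64 kg / 0.0762222 kg/s = 139.592 s
D = 104.0 mm = 0.104 m;  h = 8.91 mm = 0.00891 m
ΔT_a = T_lim − T_in = 181.3 − 157.9 = 23.4 K
γ̇_max² = ΔT_a·ρ·cp / (η·t_res) = [23.4 × 1174 × 1659] / [4093 × 139.592] = 79.768 s⁻²
γ̇_max = sqrt(79.768) = 8.93129 s⁻¹
N_max = γ̇_max·h / (π·D) = 8.93129 · 0.00891 / (π · 0.104) = 0.243562 rev/s = 14.6137 rpm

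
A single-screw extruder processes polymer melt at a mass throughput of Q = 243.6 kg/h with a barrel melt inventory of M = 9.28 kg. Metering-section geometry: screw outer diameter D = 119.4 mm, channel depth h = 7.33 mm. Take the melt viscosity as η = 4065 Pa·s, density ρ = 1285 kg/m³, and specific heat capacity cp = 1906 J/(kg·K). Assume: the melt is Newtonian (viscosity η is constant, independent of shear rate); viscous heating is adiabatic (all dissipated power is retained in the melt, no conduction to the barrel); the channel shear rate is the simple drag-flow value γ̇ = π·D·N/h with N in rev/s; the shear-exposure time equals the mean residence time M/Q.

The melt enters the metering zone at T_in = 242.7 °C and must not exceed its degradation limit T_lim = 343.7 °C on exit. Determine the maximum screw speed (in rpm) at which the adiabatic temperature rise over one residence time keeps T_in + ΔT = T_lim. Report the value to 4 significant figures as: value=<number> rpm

Convert throughput: Q = 243.6 kg/h = 243.6/3600 = 0.0676667 kg/s
t_res = M / Q_s = 9.28 / 0.0676667 = 137.143 s
Convert to metres: D = 0.1194 m, h = 0.00733 m
Allowable rise: ΔT_a = T_lim − T_in = 343.7 − 242.7 = 101 K
γ̇_max² = ΔT_a·ρ·cp/(η·t_res) = 101·1285·1906/(4065·137.143) = 443.725 s⁻²
γ̇_max = sqrt(443.725) = 21.0648 s⁻¹
Solve γ̇ = πDN/h for N: N_max = γ̇_max·h/(π·D) = 21.0648 × 0.00733 / (π × 0.1194) = 0.41163 rev/s = 24.6978 rpm

value=24.70 rpm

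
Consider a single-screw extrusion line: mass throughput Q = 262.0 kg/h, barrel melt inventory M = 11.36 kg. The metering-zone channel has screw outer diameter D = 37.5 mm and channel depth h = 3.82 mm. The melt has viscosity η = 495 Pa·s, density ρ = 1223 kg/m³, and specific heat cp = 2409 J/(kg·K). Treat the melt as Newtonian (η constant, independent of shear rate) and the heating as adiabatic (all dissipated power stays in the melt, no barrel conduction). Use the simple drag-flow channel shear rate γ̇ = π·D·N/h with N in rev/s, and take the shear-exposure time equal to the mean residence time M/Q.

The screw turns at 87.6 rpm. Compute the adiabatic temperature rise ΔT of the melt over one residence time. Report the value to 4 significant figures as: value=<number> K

value=53.17 K

Convert throughput: Q = 262.0 kg/h = 262.0/3600 = 0.0727778 kg/s
t_res = M / Q_s = 11.36 ÷ 0.0727778 = 156.092 s
Geometry in metres: D = 37.5 mm → 0.0375 m, h = 3.82 mm → 0.00382 m; screw speed N = 87.6 rpm = 1.46 rev/s
γ̇ = π D N / h = (π)(0.0375)(1.46) / 0.00382 = 45.0268 s⁻¹
ΔT = η·γ̇²·t_res/(ρ·cp) = [495 × 45.0268² × 156.092] / [1223 × 2409] = 53.1695 K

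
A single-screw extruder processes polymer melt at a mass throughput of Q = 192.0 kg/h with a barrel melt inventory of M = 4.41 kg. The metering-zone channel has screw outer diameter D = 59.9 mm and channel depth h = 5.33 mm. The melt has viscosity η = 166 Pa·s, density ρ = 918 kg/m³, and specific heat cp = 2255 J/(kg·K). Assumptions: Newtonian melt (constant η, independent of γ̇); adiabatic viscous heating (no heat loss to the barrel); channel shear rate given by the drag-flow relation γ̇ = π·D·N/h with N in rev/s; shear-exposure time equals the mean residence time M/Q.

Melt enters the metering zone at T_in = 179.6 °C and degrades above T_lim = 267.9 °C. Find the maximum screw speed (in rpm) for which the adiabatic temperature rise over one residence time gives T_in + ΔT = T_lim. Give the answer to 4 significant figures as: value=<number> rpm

value=196.1 rpm

Throughput in SI: Q_s = 192.0 kg/h ÷ 3600 s/h = 0.0533333 kg/s
t_res = M / Q_s = 4.41 ÷ 0.0533333 = 82.6875 s
Convert to metres: D = 0.0599 m, h = 0.00533 m
ΔT_a = T_lim − T_in = 267.9 − 179.6 = 88.3 K
γ̇_max² = ΔT_a·ρ·cp / (η·t_res) = [88.3 × 918 × 2255] / [166 × 82.6875] = 13316.9 s⁻²
γ̇_max = sqrt(13316.9) = 115.399 s⁻¹
Solve γ̇ = πDN/h for N: N_max = γ̇_max·h/(π·D) = 115.399 × 0.00533 / (π × 0.0599) = 3.26852 rev/s = 196.111 rpm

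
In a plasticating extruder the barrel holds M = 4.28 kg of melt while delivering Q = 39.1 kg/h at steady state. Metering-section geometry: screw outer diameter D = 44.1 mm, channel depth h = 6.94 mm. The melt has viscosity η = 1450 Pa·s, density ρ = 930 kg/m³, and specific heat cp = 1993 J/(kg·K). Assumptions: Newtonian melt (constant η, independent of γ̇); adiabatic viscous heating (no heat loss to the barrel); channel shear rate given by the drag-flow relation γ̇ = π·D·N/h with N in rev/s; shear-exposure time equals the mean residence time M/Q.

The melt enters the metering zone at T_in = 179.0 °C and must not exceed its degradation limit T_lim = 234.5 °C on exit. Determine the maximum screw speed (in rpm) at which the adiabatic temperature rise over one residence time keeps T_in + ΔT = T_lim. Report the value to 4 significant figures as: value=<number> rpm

Throughput in SI: Q_s = 39.1 kg/h ÷ 3600 s/h = 0.0108611 kg/s
Mean residence time: t_res = M/Q_s = 4.28 kg / 0.0108611 kg/s = 394.066 s
Geometry in SI: D = 44.1 mm → 0.0441 m, h = 6.94 mm → 0.00694 m
ΔT_a = T_lim − T_in = 234.5 − 179.0 = 55.5 K
Invert ΔT = ηγ̇²t_res/(ρcp) for γ̇: γ̇_max² = ΔT_a ρ cp / (η t_res) = 55.5·930·1993 / (1450·394.066) = 180.03 s⁻²
γ̇_max = sqrt(180.03) = 13.4175 s⁻¹
N_max = γ̇_max·h / (π·D) = 13.4175 · 0.00694 / (π · 0.0441) = 0.672115 rev/s = 40.3269 rpm

value=40.33 rpm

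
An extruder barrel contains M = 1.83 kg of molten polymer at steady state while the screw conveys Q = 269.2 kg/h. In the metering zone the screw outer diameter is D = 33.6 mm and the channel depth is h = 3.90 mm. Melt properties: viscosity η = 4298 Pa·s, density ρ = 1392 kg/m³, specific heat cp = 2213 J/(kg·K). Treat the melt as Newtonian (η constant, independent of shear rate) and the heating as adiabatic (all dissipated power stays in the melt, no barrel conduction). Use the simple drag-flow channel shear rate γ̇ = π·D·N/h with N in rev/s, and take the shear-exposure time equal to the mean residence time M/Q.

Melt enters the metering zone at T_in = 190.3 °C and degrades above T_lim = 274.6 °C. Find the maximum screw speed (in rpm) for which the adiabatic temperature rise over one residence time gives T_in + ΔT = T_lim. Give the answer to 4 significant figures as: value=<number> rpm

Throughput in SI: Q_s = 269.2 kg/h ÷ 3600 s/h = 0.0747778 kg/s
Mean residence time: t_res = M/Q_s = 1.83 kg / 0.0747778 kg/s = 24.4725 s
D = 33.6 mm = 0.0336 m;  h = 3.90 mm = 0.0039 m
ΔT_a = T_lim − T_in = 274.6 − 190.3 = 84.3 K
Invert ΔT = ηγ̇²t_res/(ρcp) for γ̇: γ̇_max² = ΔT_a ρ cp / (η t_res) = 84.3·1392·2213 / (4298·24.4725) = 2468.9 s⁻²
Take the square root: γ̇_max = √(2468.9) = 49.688 s⁻¹
N_max = γ̇_max h / (πD) = 49.688·0.0039/(π·0.0336) = 1.83581 rev/s → ×60 = 110.148 rpm

value=110.1 rpm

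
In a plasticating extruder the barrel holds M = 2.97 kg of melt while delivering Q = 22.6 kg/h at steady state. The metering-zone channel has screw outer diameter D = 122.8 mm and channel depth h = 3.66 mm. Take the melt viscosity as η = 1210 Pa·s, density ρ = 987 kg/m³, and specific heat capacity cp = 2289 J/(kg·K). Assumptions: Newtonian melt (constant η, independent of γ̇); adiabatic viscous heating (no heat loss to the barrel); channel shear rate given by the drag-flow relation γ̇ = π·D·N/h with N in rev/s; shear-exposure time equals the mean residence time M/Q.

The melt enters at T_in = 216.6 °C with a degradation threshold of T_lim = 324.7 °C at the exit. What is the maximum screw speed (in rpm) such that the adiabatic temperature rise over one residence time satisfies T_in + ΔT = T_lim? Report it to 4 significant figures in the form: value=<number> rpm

value=11.76 rpm

Q_s = Q / 3600 = 22.6 / 3600 = 0.00627778 kg/s
Mean residence time: t_res = M/Q_s = 2.97 kg / 0.00627778 kg/s = 473.097 s
D = 122.8 mm = 0.1228 m;  h = 3.66 mm = 0.00366 m
Allowable rise: ΔT_a = T_lim − T_in = 324.7 − 216.6 = 108.1 K
Invert ΔT = ηγ̇²t_res/(ρcp) for γ̇: γ̇_max² = ΔT_a ρ cp / (η t_res) = 108.1·987·2289 / (1210·473.097) = 426.631 s⁻²
γ̇_max = sqrt(426.631) = 20.6551 s⁻¹
Solve γ̇ = πDN/h for N: N_max = γ̇_max·h/(π·D) = 20.6551 × 0.00366 / (π × 0.1228) = 0.195956 rev/s = 11.7574 rpm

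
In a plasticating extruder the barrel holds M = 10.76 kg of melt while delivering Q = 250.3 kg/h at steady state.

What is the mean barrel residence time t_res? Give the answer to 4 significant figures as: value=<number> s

Convert throughput: Q = 250.3 kg/h = 250.3/3600 = 0.0695278 kg/s
t_res = M / Q_s = 10.76 / 0.0695278 = 154.758 s

value=154.8 s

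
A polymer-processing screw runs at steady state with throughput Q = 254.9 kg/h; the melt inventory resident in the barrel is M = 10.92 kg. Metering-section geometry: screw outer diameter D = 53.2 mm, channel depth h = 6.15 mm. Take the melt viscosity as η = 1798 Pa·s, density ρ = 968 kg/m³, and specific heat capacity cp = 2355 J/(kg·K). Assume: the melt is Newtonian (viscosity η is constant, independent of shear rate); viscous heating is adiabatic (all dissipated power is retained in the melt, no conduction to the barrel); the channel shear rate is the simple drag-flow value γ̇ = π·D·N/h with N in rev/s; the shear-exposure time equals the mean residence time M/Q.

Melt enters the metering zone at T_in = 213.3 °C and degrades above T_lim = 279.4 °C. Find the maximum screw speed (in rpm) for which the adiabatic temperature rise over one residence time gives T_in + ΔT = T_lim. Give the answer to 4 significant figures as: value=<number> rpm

value=51.47 rpm

Convert throughput: Q = 254.9 kg/h = 254.9/3600 = 0.0708056 kg/s
t_res = M / Q_s = 10.92 / 0.0708056 = 154.225 s
Geometry in SI: D = 53.2 mm → 0.0532 m, h = 6.15 mm → 0.00615 m
ΔT_a = T_lim − T_in = 279.4 − 213.3 = 66.1 K
Invert ΔT = ηγ̇²t_res/(ρcp) for γ̇: γ̇_max² = ΔT_a ρ cp / (η t_res) = 66.1·968·2355 / (1798·154.225) = 543.404 s⁻²
γ̇_max = √543.404 = 23.311 s⁻¹
N_max = γ̇_max h / (πD) = 23.311·0.00615/(π·0.0532) = 0.857778 rev/s → ×60 = 51.4667 rpm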